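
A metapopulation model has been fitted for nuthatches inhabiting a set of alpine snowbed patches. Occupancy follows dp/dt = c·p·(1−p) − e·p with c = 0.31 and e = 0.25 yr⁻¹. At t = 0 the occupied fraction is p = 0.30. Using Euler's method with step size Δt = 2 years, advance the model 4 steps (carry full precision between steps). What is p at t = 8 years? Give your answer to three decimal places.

Update rule: p ← p + [c·p·(1−p) − e·p]·Δt with Δt = 2.
t = 2: p = 0.30000 + (-0.01980) = 0.28020
t = 4: p = 0.28020 + (-0.01505) = 0.26515
t = 6: p = 0.26515 + (-0.01177) = 0.25338
t = 8: p = 0.25338 + (-0.00940) = 0.24398

0.244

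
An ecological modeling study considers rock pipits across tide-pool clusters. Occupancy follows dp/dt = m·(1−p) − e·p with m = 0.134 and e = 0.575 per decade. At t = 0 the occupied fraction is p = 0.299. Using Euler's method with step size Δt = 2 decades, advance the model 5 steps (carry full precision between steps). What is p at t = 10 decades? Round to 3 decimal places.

0.188

Update rule: p ← p + [m·(1−p) − e·p]·Δt with Δt = 2.
p: 0.29900 → 0.14302  (Δp = -0.15598)
p: 0.14302 → 0.20822  (Δp = +0.06520)
p: 0.20822 → 0.18096  (Δp = -0.02725)
p: 0.18096 → 0.19236  (Δp = +0.01139)
p: 0.19236 → 0.18759  (Δp = -0.00476)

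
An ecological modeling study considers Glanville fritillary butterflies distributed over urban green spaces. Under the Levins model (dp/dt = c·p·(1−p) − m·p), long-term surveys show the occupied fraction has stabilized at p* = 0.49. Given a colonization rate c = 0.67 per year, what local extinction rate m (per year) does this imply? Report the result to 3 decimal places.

0.342

At equilibrium c(1−p*) = m.
m = 0.67 × (1 − 0.49) = 0.67 × 0.5100 = 0.3417.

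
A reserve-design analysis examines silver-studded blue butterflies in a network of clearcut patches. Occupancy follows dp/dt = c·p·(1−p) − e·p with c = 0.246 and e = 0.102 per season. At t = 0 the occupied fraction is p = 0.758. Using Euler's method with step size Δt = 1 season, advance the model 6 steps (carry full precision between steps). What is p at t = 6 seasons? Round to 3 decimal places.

Update rule: p ← p + [c·p·(1−p) − e·p]·Δt with Δt = 1.
  1  |  dp/dt·Δt = -0.032191  |  p_1 = 0.725809
  2  |  dp/dt·Δt = -0.025076  |  p_2 = 0.700733
  3  |  dp/dt·Δt = -0.019887  |  p_3 = 0.680846
  4  |  dp/dt·Δt = -0.015992  |  p_4 = 0.664854
  5  |  dp/dt·Δt = -0.013001  |  p_5 = 0.651854
  6  |  dp/dt·Δt = -0.010662  |  p_6 = 0.641192

0.641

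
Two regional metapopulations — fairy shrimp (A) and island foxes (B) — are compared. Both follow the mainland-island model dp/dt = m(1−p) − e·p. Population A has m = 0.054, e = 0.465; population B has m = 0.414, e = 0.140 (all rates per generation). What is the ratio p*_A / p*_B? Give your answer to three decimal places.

0.139

A: p*_A = m/(m+e) = 0.054/0.5190 = 0.1040.
B: p*_B = 0.414/0.5540 = 0.7473.
p*_A / p*_B = 0.1040/0.7473 = 0.1392.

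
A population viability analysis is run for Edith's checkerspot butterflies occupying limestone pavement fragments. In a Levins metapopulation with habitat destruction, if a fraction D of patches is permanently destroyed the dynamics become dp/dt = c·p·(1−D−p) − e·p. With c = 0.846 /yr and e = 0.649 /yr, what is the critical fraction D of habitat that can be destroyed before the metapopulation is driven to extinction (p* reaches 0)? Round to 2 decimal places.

0.23

The nontrivial equilibrium is p* = (1−D) − e/c; extinction occurs when this hits zero.
So D_crit = 1 − e/c = 1 − 0.649/0.846 = 1 − 0.7671 = 0.2329.
This equals the undisturbed p*, a classic result of Lande's extension.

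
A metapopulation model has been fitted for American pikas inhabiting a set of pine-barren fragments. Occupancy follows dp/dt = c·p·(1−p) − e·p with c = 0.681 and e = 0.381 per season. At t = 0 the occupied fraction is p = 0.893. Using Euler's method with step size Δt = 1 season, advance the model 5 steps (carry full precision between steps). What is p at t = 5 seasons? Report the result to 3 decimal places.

Update rule: p ← p + [c·p·(1−p) − e·p]·Δt with Δt = 1.
step 1: Δp = -0.27516, p = 0.61784
step 2: Δp = -0.07460, p = 0.54324
step 3: Δp = -0.03800, p = 0.50524
step 4: Δp = -0.02226, p = 0.48297
step 5: Δp = -0.01396, p = 0.46901

0.469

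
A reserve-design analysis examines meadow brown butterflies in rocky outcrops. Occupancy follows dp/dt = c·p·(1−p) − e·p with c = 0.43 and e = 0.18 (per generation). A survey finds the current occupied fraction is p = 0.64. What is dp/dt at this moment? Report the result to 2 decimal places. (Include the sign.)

Colonization term: c·p·(1−p) = 0.43×0.64×0.3600 = 0.09907.
Extinction term: e·p = 0.11520.
dp/dt = 0.09907 − 0.11520 = -0.01613.

-0.02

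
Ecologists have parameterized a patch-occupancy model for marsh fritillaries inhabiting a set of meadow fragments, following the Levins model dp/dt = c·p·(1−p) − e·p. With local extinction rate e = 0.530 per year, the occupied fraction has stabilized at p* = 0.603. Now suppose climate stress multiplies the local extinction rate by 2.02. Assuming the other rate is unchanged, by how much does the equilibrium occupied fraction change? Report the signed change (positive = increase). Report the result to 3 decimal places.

-0.405

Balance c(1−p*) = e gives c = e/(1 − 0.60300) = 0.530/0.39700 = 1.33501.
New p* = 1 − e/c = 1 − 1.07060/1.33501 = 0.19806.
Δp* = 0.19806 − 0.60300 = -0.40494.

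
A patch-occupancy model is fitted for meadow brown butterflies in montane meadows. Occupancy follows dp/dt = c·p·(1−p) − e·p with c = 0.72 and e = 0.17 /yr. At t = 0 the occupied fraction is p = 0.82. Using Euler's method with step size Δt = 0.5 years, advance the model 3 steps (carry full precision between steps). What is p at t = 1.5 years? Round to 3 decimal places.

Update rule: p ← p + [c·p·(1−p) − e·p]·Δt with Δt = 0.5.
step 1: Δp = -0.01656, p = 0.80344
step 2: Δp = -0.01144, p = 0.79200
step 3: Δp = -0.00801, p = 0.78398

0.784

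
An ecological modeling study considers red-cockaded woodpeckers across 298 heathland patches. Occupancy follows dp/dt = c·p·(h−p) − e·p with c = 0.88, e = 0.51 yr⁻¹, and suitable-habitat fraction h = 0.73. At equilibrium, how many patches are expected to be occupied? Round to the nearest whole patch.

45

p* = h − e/c = 0.73 − 0.5795 = 0.1505.
Expected occupied patches = N × p* = 298 × 0.1505 = 44.84 ≈ 45.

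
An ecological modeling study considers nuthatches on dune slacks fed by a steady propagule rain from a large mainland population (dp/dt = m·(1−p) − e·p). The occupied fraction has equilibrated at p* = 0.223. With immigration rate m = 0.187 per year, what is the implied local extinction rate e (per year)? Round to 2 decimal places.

At equilibrium m(1−p*) = e·p*, so e = m(1−p*)/p*.
e = 0.187 × 0.7770 / 0.223 = 0.6516.

0.65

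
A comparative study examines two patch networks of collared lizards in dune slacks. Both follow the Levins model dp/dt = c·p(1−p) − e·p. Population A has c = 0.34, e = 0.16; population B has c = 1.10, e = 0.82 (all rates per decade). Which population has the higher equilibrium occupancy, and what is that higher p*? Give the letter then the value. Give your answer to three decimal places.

A, 0.529

A: p*_A = 1 − 0.16/0.34 = 0.5294.
B: p*_B = 1 − 0.82/1.10 = 0.2545.
A is higher at 0.5294.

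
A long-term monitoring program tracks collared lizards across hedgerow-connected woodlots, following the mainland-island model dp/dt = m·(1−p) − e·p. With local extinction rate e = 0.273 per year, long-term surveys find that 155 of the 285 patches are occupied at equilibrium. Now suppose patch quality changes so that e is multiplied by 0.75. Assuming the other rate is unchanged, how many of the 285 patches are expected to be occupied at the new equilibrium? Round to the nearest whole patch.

Observed p* = 155/285 = 0.54386.
Balance m(1−p*) = e·p* gives m = e·p*/(1−p*) = 0.273×0.54386/0.45614 = 0.32550.
New p* = m/(m+e) = 0.32550/(0.32550+0.20475) = 0.61386.
Expected occupied = 285 × 0.61386 = 174.95 ≈ 175.

175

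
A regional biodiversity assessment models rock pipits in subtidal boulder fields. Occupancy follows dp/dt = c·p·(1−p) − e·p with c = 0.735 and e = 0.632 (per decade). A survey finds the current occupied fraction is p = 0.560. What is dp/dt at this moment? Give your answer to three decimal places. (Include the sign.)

Colonization term: c·p·(1−p) = 0.735×0.560×0.4400 = 0.18110.
Extinction term: e·p = 0.35392.
dp/dt = 0.18110 − 0.35392 = -0.17282.

-0.173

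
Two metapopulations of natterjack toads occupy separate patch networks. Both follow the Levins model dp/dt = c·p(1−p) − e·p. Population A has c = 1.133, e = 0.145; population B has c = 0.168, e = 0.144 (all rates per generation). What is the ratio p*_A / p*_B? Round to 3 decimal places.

A: p*_A = 1 − 0.145/1.133 = 0.8720.
B: p*_B = 1 − 0.144/0.168 = 0.1429.
p*_A / p*_B = 0.8720/0.1429 = 6.1041.

6.104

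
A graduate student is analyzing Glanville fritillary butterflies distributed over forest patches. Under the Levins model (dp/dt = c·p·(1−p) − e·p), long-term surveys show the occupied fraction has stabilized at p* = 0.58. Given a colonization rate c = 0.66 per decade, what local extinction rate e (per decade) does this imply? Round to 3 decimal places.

0.277

At equilibrium c(1−p*) = e.
e = 0.66 × (1 − 0.58) = 0.66 × 0.4200 = 0.2772.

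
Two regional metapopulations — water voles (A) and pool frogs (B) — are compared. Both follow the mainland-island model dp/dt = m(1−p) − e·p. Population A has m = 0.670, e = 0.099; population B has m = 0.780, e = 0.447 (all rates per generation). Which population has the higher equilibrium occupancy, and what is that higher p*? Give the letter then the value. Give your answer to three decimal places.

A, 0.871

A: p*_A = m/(m+e) = 0.670/0.7690 = 0.8713.
B: p*_B = 0.780/1.2270 = 0.6357.
A is higher at 0.8713.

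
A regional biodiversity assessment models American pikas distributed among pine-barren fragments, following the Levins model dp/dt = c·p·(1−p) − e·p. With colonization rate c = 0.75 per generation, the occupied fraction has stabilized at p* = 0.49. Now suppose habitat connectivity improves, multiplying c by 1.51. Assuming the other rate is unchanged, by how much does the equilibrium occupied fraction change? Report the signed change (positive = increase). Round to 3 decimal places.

0.172

Balance c(1−p*) = e gives e = 0.75×(1 − 0.49000) = 0.38250.
New p* = 1 − e/c = 1 − 0.38250/1.13250 = 0.66225.
Δp* = 0.66225 − 0.49000 = +0.17225.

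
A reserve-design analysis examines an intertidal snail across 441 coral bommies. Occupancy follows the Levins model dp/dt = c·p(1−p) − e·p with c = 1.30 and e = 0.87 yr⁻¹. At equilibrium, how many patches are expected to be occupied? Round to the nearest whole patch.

p* = 1 − e/c = 1 − 0.87/1.30 = 0.3308.
Expected occupied patches = N × p* = 441 × 0.3308 = 145.87 ≈ 146.

146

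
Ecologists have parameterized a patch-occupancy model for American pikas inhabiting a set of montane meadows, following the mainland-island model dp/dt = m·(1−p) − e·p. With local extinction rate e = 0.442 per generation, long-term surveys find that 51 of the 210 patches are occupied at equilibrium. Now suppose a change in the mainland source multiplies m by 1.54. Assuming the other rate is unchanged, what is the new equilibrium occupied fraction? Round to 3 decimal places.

Observed p* = 51/210 = 0.24286.
Balance m(1−p*) = e·p* gives m = e·p*/(1−p*) = 0.442×0.24286/0.75714 = 0.14178.
New p* = m/(m+e) = 0.21834/(0.21834+0.44200) = 0.33065.

0.331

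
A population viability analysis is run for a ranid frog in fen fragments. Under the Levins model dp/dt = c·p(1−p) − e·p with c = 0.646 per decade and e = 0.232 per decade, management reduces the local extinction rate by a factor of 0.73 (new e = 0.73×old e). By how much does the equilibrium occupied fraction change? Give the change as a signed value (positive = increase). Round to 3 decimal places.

0.097

Before: p* = 1 − 0.232/0.646 = 0.6409.
After the change, c = 0.646, e = 0.16936, so p* = 1 − 0.16936/0.646 = 0.7378.
Δp* = 0.7378 − 0.6409 = +0.0970.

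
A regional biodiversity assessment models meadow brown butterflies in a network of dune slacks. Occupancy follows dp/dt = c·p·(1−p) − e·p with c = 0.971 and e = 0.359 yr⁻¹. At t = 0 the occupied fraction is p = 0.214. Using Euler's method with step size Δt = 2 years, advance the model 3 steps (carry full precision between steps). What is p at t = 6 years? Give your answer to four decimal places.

Update rule: p ← p + [c·p·(1−p) − e·p]·Δt with Δt = 2.
t = 2: p = 0.21400 + (+0.17300) = 0.38700
t = 4: p = 0.38700 + (+0.18284) = 0.56984
t = 6: p = 0.56984 + (+0.06689) = 0.63672

0.6367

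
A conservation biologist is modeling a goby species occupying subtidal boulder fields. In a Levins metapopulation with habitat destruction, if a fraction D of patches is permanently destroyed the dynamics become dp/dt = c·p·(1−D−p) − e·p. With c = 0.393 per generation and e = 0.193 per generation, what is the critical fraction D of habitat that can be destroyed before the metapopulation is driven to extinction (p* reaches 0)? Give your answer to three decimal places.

The nontrivial equilibrium is p* = (1−D) − e/c; extinction occurs when this hits zero.
So D_crit = 1 − e/c = 1 − 0.193/0.393 = 1 − 0.4911 = 0.5089.
This equals the undisturbed p*, a classic result of Lande's extension.

0.509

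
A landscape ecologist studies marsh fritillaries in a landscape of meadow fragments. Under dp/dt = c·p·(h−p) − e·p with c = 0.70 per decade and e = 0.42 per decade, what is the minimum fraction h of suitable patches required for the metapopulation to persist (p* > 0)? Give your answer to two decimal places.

p* = h − e/c is positive only when h > e/c.
h_min = e/c = 0.42/0.70 = 0.6000.

0.60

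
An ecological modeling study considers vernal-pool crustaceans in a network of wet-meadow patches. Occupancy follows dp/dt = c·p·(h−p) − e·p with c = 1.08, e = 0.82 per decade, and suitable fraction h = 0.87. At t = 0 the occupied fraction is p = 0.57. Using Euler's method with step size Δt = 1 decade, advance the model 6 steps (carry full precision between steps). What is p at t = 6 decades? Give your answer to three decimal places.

Update rule: p ← p + [c·p·(h−p) − e·p]·Δt with Δt = 1.
t = 1: p = 0.57000 + (-0.28272) = 0.28728
t = 2: p = 0.28728 + (-0.05477) = 0.23251
t = 3: p = 0.23251 + (-0.03058) = 0.20193
t = 4: p = 0.20193 + (-0.01989) = 0.18204
t = 5: p = 0.18204 + (-0.01402) = 0.16802
t = 6: p = 0.16802 + (-0.01040) = 0.15763

0.158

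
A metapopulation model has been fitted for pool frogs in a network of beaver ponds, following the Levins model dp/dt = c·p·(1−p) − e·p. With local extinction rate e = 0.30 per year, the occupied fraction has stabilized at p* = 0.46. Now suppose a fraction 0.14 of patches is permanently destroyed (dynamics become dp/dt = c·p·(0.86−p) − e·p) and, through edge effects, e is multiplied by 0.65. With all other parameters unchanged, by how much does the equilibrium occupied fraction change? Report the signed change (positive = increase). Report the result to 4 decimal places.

Balance c(1−p*) = e gives c = e/(1 − 0.46000) = 0.30/0.54000 = 0.55556.
New p* = 0.86 − e/c = 0.86 − 0.19500/0.55556 = 0.50900.
Δp* = 0.50900 − 0.46000 = +0.04900.

0.0490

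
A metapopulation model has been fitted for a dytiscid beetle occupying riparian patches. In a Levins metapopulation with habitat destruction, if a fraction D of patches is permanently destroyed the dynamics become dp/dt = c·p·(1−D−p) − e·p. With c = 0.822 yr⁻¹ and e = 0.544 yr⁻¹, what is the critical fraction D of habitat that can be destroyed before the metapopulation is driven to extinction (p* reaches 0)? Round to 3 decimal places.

The nontrivial equilibrium is p* = (1−D) − e/c; extinction occurs when this hits zero.
So D_crit = 1 − e/c = 1 − 0.544/0.822 = 1 − 0.6618 = 0.3382.
This equals the undisturbed p*, a classic result of Lande's extension.

0.338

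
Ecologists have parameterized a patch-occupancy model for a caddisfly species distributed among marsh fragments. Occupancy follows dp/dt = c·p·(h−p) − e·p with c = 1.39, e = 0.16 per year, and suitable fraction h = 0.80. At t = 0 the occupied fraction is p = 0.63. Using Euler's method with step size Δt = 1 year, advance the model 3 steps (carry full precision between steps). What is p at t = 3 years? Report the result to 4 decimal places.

0.6849

Update rule: p ← p + [c·p·(h−p) − e·p]·Δt with Δt = 1.
  1  |  dp/dt·Δt = +0.048069  |  p_1 = 0.678069
  2  |  dp/dt·Δt = +0.006431  |  p_2 = 0.684500
  3  |  dp/dt·Δt = +0.000373  |  p_3 = 0.684873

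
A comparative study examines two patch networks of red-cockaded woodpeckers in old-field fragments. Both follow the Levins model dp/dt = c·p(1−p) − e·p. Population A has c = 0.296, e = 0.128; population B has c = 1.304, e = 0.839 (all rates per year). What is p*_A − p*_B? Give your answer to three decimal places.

A: p*_A = 1 − 0.128/0.296 = 0.5676.
B: p*_B = 1 − 0.839/1.304 = 0.3566.
p*_A − p*_B = 0.5676 − 0.3566 = 0.2110.

0.211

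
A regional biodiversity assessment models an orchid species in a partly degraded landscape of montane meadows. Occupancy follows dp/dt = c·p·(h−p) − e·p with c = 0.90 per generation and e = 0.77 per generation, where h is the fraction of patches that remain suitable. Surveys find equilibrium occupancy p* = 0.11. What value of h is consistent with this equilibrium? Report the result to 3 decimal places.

0.966

At equilibrium c(h−p*) = e, so h = p* + e/c.
h = 0.11 + 0.77/0.90 = 0.11 + 0.8556 = 0.9656.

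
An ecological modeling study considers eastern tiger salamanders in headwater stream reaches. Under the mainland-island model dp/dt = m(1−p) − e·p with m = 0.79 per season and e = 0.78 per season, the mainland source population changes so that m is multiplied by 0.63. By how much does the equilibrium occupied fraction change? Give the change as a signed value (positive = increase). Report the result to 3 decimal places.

-0.114

Before: p* = 0.79/(0.79+0.78) = 0.5032.
After: m = 0.4977, e = 0.78; p* = 0.4977/1.2777 = 0.3895.
Δp* = 0.3895 − 0.5032 = -0.1137.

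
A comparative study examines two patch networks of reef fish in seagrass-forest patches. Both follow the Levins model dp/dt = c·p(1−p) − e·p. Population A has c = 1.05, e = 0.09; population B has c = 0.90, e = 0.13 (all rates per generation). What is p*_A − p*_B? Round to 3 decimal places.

A: p*_A = 1 − 0.09/1.05 = 0.9143.
B: p*_B = 1 − 0.13/0.90 = 0.8556.
p*_A − p*_B = 0.9143 − 0.8556 = 0.0587.

0.059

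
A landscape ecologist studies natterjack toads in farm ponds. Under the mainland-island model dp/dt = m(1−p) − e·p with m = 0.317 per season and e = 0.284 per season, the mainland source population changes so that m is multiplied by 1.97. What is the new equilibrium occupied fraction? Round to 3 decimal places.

Before: p* = 0.317/(0.317+0.284) = 0.5275.
After: m = 0.62449, e = 0.284; p* = 0.62449/0.9085 = 0.6874.

0.687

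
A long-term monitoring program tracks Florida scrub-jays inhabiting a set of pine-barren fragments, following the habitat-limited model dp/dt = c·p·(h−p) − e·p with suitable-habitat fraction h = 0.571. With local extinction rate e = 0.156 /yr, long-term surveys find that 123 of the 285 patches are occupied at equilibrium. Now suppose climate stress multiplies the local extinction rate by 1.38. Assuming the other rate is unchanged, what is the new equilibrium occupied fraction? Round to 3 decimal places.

0.379

Observed p* = 123/285 = 0.43158.
Balance c(h−p*) = e gives c = e/(0.571 − 0.43158) = 0.156/0.13942 = 1.11892.
New p* = 0.571 − e/c = 0.571 − 0.21528/1.11892 = 0.37860.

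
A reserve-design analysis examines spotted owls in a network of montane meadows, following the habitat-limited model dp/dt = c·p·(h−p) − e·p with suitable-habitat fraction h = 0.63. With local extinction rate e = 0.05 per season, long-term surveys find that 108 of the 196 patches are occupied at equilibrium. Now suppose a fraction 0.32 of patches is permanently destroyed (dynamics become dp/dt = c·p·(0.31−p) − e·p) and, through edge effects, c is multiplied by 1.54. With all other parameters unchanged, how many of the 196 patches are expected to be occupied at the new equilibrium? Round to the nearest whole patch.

51

Observed p* = 108/196 = 0.55102.
Balance c(h−p*) = e gives c = e/(0.63 − 0.55102) = 0.05/0.07898 = 0.63307.
New p* = 0.31 − e/c = 0.31 − 0.05000/0.97493 = 0.25871.
Expected occupied = 196 × 0.25871 = 50.71 ≈ 51.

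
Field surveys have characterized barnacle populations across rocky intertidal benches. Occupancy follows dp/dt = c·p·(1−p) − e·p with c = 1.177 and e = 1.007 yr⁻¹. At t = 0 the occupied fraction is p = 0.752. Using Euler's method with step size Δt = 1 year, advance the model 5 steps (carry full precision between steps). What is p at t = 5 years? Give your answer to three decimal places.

Update rule: p ← p + [c·p·(1−p) − e·p]·Δt with Δt = 1.
t = 1: p = 0.75200 + (-0.53776) = 0.21424
t = 2: p = 0.21424 + (-0.01760) = 0.19664
t = 3: p = 0.19664 + (-0.01208) = 0.18456
t = 4: p = 0.18456 + (-0.00872) = 0.17584
t = 5: p = 0.17584 + (-0.00650) = 0.16934

0.169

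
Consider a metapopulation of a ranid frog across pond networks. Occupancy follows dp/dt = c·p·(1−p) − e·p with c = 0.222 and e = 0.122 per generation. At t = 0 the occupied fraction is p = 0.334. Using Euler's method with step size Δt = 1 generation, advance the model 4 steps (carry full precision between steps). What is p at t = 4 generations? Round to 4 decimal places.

0.3659

Update rule: p ← p + [c·p·(1−p) − e·p]·Δt with Δt = 1.
step 1: Δp = +0.00863, p = 0.34263
step 2: Δp = +0.00820, p = 0.35084
step 3: Δp = +0.00776, p = 0.35859
step 4: Δp = +0.00731, p = 0.36591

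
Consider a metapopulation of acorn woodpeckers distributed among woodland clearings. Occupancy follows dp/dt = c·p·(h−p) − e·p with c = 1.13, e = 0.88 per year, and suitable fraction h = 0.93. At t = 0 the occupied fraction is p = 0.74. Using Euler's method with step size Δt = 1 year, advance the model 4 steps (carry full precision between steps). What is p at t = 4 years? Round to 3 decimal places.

Update rule: p ← p + [c·p·(h−p) − e·p]·Δt with Δt = 1.
  1  |  dp/dt·Δt = -0.492322  |  p_1 = 0.247678
  2  |  dp/dt·Δt = -0.026991  |  p_2 = 0.220687
  3  |  dp/dt·Δt = -0.017319  |  p_3 = 0.203368
  4  |  dp/dt·Δt = -0.011980  |  p_4 = 0.191389

0.191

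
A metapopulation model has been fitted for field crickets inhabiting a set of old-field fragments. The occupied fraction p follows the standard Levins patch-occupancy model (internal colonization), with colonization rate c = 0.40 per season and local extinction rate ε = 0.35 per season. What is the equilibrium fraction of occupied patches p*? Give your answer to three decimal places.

At equilibrium, colonization balances extinction: c·p*·(1−p*) = ε·p*.
So p* = 1 − ε/c = 1 − 0.35/0.40 = 1 − 0.8750 = 0.1250.

0.125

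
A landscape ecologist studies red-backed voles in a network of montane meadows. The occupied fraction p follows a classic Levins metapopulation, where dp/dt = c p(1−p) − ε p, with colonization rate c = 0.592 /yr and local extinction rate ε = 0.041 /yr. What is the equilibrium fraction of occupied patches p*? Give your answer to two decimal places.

0.93

At equilibrium, colonization balances extinction: c·p*·(1−p*) = ε·p*.
So p* = 1 − ε/c = 1 − 0.041/0.592 = 1 − 0.0693 = 0.9307.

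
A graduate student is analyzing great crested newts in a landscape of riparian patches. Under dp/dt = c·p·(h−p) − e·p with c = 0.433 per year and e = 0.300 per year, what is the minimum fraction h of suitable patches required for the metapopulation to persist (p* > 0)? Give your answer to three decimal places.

p* = h − e/c is positive only when h > e/c.
h_min = e/c = 0.300/0.433 = 0.6928.

0.693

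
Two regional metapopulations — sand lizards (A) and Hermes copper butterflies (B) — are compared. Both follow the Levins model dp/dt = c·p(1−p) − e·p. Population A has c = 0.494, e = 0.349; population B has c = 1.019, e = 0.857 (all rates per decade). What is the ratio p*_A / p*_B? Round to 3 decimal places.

A: p*_A = 1 − 0.349/0.494 = 0.2935.
B: p*_B = 1 − 0.857/1.019 = 0.1590.
p*_A / p*_B = 0.2935/0.1590 = 1.8463.

1.846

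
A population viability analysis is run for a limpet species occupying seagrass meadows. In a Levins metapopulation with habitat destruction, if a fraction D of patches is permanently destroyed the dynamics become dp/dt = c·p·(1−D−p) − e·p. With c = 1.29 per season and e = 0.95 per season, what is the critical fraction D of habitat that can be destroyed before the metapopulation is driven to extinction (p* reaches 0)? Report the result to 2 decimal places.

0.26

The nontrivial equilibrium is p* = (1−D) − e/c; extinction occurs when this hits zero.
So D_crit = 1 − e/c = 1 − 0.95/1.29 = 1 − 0.7364 = 0.2636.
This equals the undisturbed p*, a classic result of Lande's extension.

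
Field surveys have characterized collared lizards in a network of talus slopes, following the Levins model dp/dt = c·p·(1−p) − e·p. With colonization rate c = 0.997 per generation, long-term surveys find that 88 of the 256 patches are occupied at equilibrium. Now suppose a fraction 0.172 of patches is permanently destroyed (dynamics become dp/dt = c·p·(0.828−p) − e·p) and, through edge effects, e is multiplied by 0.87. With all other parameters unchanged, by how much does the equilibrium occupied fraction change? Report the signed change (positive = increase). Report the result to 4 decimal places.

Observed p* = 88/256 = 0.34375.
Balance c(1−p*) = e gives e = 0.997×(1 − 0.34375) = 0.65428.
New p* = 0.828 − e/c = 0.828 − 0.56922/0.99700 = 0.25707.
Δp* = 0.25707 − 0.34375 = -0.08668.

-0.0867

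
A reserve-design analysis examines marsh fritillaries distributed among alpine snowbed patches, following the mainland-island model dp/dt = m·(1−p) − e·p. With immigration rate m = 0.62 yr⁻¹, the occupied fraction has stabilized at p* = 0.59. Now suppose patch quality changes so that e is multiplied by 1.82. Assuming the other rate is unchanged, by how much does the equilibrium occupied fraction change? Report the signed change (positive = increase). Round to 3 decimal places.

-0.148

Balance m(1−p*) = e·p* gives e = m(1−p*)/p* = 0.62×0.41000/0.59000 = 0.43085.
New p* = m/(m+e) = 0.62000/(0.62000+0.78415) = 0.44155.
Δp* = 0.44155 − 0.59000 = -0.14845.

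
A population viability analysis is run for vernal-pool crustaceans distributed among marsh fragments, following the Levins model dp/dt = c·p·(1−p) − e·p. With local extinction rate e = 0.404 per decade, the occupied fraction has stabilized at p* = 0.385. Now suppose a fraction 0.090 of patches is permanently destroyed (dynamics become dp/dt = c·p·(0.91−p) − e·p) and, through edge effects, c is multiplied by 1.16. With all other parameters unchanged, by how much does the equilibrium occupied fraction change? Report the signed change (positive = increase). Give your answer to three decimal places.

-0.005

Balance c(1−p*) = e gives c = e/(1 − 0.38500) = 0.404/0.61500 = 0.65691.
New p* = 0.91 − e/c = 0.91 − 0.40400/0.76202 = 0.37983.
Δp* = 0.37983 − 0.38500 = -0.00517.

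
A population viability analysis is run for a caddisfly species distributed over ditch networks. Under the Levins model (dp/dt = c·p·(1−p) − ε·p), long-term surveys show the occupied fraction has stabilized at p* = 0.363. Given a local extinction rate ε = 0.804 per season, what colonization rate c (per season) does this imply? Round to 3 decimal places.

1.262

At equilibrium c(1−p*) = ε, so c = ε/(1−p*).
c = 0.804/(1 − 0.363) = 0.804/0.6370 = 1.2622.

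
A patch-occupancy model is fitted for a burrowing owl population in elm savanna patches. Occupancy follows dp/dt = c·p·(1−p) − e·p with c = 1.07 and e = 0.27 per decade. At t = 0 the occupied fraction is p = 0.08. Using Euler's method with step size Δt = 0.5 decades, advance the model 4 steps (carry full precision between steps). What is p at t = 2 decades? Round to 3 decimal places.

0.250

Update rule: p ← p + [c·p·(1−p) − e·p]·Δt with Δt = 0.5.
p: 0.08000 → 0.10858  (Δp = +0.02858)
p: 0.10858 → 0.14570  (Δp = +0.03712)
p: 0.14570 → 0.19262  (Δp = +0.04692)
p: 0.19262 → 0.24982  (Δp = +0.05720)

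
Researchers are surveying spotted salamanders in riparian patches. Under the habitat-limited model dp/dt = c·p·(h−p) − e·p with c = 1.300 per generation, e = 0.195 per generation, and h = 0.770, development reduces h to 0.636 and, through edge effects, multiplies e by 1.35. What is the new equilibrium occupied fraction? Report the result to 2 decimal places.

Before: p* = h − e/c = 0.770 − 0.195/1.300 = 0.770 − 0.1500 = 0.6200.
After: c = 1.3, e = 0.26325, h = 0.636; p* = 0.636 − 0.26325/1.3 = 0.4335.

0.43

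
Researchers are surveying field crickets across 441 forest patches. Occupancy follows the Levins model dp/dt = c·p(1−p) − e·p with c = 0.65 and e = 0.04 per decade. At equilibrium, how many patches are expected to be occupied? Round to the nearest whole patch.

414

p* = 1 − e/c = 1 − 0.04/0.65 = 0.9385.
Expected occupied patches = N × p* = 441 × 0.9385 = 413.86 ≈ 414.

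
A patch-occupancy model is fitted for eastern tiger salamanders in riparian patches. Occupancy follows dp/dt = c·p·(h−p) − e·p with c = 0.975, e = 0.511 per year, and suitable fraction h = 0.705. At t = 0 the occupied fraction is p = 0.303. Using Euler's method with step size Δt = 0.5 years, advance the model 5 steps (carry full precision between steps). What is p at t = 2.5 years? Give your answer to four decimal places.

Update rule: p ← p + [c·p·(h−p) − e·p]·Δt with Δt = 0.5.
t = 0.5: p = 0.30300 + (-0.01804) = 0.28496
t = 1: p = 0.28496 + (-0.01446) = 0.27051
t = 1.5: p = 0.27051 + (-0.01182) = 0.25869
t = 2: p = 0.25869 + (-0.00981) = 0.24888
t = 2.5: p = 0.24888 + (-0.00825) = 0.24063

0.2406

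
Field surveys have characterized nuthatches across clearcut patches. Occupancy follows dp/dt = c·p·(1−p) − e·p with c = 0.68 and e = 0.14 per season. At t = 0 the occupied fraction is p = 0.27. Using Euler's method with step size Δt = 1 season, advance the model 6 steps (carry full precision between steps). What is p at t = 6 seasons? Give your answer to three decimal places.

0.757

Update rule: p ← p + [c·p·(1−p) − e·p]·Δt with Δt = 1.
p: 0.27000 → 0.36623  (Δp = +0.09623)
p: 0.36623 → 0.47279  (Δp = +0.10656)
p: 0.47279 → 0.57609  (Δp = +0.10331)
p: 0.57609 → 0.66150  (Δp = +0.08541)
p: 0.66150 → 0.72116  (Δp = +0.05965)
p: 0.72116 → 0.75694  (Δp = +0.03578)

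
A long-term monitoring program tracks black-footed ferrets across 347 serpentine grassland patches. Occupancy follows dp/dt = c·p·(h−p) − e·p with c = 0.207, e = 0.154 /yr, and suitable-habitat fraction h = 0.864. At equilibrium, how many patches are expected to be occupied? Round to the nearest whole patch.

42

p* = h − e/c = 0.864 − 0.7440 = 0.1200.
Expected occupied patches = N × p* = 347 × 0.1200 = 41.65 ≈ 42.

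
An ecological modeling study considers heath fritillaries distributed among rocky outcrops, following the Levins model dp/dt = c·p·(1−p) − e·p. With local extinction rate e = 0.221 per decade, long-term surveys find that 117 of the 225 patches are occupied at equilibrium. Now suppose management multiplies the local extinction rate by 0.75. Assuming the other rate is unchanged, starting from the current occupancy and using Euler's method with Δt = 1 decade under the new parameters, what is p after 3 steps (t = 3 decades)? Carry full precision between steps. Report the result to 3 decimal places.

Observed p* = 117/225 = 0.52000.
Balance c(1−p*) = e gives c = e/(1 − 0.52000) = 0.221/0.48000 = 0.46042.
Starting from p₀ = 0.52000; update p ← p + (dp/dt)·Δt with the new parameters.
  1  |  dp/dt·Δt = +0.028730  |  p_1 = 0.548730
  2  |  dp/dt·Δt = +0.023059  |  p_2 = 0.571789
  3  |  dp/dt·Δt = +0.017957  |  p_3 = 0.589746

0.590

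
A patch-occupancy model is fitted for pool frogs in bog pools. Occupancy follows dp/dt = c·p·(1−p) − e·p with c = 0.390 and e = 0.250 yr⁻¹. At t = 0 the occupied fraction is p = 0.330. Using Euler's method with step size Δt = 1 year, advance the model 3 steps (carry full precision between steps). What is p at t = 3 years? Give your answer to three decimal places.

Update rule: p ← p + [c·p·(1−p) − e·p]·Δt with Δt = 1.
p: 0.33000 → 0.33373  (Δp = +0.00373)
p: 0.33373 → 0.33701  (Δp = +0.00329)
p: 0.33701 → 0.33990  (Δp = +0.00289)

0.340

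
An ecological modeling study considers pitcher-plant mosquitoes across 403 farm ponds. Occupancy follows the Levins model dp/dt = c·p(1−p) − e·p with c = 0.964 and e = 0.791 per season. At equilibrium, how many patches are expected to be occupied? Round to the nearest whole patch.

p* = 1 − e/c = 1 − 0.791/0.964 = 0.1795.
Expected occupied patches = N × p* = 403 × 0.1795 = 72.32 ≈ 72.

72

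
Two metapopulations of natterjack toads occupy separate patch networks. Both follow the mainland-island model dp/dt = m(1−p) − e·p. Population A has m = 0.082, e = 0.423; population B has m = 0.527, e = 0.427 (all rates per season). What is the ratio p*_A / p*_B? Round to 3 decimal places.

0.294

A: p*_A = m/(m+e) = 0.082/0.5050 = 0.1624.
B: p*_B = 0.527/0.9540 = 0.5524.
p*_A / p*_B = 0.1624/0.5524 = 0.2939.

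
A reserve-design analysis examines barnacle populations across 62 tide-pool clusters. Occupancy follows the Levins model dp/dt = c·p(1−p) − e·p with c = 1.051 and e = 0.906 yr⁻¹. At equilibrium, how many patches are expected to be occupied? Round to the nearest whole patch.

9

p* = 1 − e/c = 1 − 0.906/1.051 = 0.1380.
Expected occupied patches = N × p* = 62 × 0.1380 = 8.55 ≈ 9.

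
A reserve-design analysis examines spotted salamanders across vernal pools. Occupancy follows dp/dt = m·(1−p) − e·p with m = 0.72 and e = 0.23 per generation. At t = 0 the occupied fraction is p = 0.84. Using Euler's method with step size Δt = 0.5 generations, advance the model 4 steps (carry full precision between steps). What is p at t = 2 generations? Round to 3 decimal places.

Update rule: p ← p + [m·(1−p) − e·p]·Δt with Δt = 0.5.
step 1: Δp = -0.03900, p = 0.80100
step 2: Δp = -0.02047, p = 0.78052
step 3: Δp = -0.01075, p = 0.76978
step 4: Δp = -0.00564, p = 0.76413

0.764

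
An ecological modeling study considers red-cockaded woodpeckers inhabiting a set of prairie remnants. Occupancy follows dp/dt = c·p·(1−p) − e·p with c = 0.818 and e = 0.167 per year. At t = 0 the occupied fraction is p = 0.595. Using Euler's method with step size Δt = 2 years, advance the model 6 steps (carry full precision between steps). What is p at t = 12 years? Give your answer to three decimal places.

Update rule: p ← p + [c·p·(1−p) − e·p]·Δt with Δt = 2.
step 1: Δp = +0.19551, p = 0.79051
step 2: Δp = +0.00690, p = 0.79741
step 3: Δp = -0.00204, p = 0.79537
step 4: Δp = +0.00062, p = 0.79599
step 5: Δp = -0.00019, p = 0.79580
step 6: Δp = +0.00006, p = 0.79586

0.796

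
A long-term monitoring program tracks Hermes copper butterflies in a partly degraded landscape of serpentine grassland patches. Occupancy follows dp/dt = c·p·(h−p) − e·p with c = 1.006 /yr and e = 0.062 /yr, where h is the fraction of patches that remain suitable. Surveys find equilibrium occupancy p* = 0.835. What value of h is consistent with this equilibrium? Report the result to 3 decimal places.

0.897

At equilibrium c(h−p*) = e, so h = p* + e/c.
h = 0.835 + 0.062/1.006 = 0.835 + 0.0616 = 0.8966.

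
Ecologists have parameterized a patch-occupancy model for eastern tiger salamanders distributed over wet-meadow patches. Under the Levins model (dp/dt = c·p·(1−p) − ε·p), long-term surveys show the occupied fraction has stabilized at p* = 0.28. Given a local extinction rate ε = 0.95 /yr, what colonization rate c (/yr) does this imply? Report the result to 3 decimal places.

1.319

At equilibrium c(1−p*) = ε, so c = ε/(1−p*).
c = 0.95/(1 − 0.28) = 0.95/0.7200 = 1.3194.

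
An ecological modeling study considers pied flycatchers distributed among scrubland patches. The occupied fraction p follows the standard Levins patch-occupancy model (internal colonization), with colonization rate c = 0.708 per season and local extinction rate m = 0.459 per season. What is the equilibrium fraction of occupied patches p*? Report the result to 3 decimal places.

0.352

At equilibrium, colonization balances extinction: c·p*·(1−p*) = m·p*.
So p* = 1 − m/c = 1 − 0.459/0.708 = 1 − 0.6483 = 0.3517.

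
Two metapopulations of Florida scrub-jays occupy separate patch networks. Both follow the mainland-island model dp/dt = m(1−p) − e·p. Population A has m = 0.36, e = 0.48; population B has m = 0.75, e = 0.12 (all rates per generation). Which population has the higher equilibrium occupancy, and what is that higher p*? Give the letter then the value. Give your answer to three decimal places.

B, 0.862

A: p*_A = m/(m+e) = 0.36/0.8400 = 0.4286.
B: p*_B = 0.75/0.8700 = 0.8621.
B is higher at 0.8621.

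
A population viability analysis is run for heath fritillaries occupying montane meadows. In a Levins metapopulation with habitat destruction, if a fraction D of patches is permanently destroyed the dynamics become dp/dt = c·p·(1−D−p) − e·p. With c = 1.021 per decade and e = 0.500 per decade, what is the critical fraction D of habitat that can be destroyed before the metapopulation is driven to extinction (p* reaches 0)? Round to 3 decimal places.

The nontrivial equilibrium is p* = (1−D) − e/c; extinction occurs when this hits zero.
So D_crit = 1 − e/c = 1 − 0.500/1.021 = 1 − 0.4897 = 0.5103.
Note this equals the original equilibrium occupancy — the Levins extinction-debt result.

0.510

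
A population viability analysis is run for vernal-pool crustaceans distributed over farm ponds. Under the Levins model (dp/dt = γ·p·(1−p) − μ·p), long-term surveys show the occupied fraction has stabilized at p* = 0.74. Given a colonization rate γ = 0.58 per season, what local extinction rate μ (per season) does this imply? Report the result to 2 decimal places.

At equilibrium γ(1−p*) = μ.
μ = 0.58 × (1 − 0.74) = 0.58 × 0.2600 = 0.1508.

0.15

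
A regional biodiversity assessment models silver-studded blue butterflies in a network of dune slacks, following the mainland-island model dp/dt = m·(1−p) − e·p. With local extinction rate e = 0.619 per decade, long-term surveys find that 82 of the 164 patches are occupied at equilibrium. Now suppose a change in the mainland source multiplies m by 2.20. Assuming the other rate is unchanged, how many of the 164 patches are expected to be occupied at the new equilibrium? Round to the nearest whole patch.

113

Observed p* = 82/164 = 0.50000.
Balance m(1−p*) = e·p* gives m = e·p*/(1−p*) = 0.619×0.50000/0.50000 = 0.61900.
New p* = m/(m+e) = 1.36180/(1.36180+0.61900) = 0.68750.
Expected occupied = 164 × 0.68750 = 112.75 ≈ 113.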